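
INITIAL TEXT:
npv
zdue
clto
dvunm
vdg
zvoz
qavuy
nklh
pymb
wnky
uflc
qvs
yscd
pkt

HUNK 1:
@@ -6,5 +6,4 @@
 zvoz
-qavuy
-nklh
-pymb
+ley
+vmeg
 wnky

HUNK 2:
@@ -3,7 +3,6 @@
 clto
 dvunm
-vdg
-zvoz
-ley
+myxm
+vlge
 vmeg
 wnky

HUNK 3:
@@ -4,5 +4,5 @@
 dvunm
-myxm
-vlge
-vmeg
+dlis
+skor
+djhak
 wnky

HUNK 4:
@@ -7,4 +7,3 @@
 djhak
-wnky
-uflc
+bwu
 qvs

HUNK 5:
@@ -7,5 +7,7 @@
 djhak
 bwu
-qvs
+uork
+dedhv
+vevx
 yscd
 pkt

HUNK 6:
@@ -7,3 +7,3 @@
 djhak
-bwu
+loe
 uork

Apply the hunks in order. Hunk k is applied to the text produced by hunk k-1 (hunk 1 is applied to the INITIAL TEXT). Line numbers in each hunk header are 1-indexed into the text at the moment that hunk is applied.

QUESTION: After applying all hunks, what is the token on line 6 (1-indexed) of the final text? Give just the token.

Answer: skor

Derivation:
Hunk 1: at line 6 remove [qavuy,nklh,pymb] add [ley,vmeg] -> 13 lines: npv zdue clto dvunm vdg zvoz ley vmeg wnky uflc qvs yscd pkt
Hunk 2: at line 3 remove [vdg,zvoz,ley] add [myxm,vlge] -> 12 lines: npv zdue clto dvunm myxm vlge vmeg wnky uflc qvs yscd pkt
Hunk 3: at line 4 remove [myxm,vlge,vmeg] add [dlis,skor,djhak] -> 12 lines: npv zdue clto dvunm dlis skor djhak wnky uflc qvs yscd pkt
Hunk 4: at line 7 remove [wnky,uflc] add [bwu] -> 11 lines: npv zdue clto dvunm dlis skor djhak bwu qvs yscd pkt
Hunk 5: at line 7 remove [qvs] add [uork,dedhv,vevx] -> 13 lines: npv zdue clto dvunm dlis skor djhak bwu uork dedhv vevx yscd pkt
Hunk 6: at line 7 remove [bwu] add [loe] -> 13 lines: npv zdue clto dvunm dlis skor djhak loe uork dedhv vevx yscd pkt
Final line 6: skor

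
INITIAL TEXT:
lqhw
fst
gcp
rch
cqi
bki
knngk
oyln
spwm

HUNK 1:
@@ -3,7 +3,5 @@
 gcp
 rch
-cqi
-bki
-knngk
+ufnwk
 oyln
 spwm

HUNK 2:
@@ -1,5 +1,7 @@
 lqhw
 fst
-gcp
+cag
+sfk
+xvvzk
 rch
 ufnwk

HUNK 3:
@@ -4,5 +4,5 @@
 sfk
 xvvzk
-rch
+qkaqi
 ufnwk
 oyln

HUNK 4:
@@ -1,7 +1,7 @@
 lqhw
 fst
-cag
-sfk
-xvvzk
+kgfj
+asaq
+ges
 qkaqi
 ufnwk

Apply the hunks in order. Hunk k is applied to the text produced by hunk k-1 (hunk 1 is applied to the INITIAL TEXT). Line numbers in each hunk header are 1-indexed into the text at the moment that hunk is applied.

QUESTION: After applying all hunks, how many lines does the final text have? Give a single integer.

Hunk 1: at line 3 remove [cqi,bki,knngk] add [ufnwk] -> 7 lines: lqhw fst gcp rch ufnwk oyln spwm
Hunk 2: at line 1 remove [gcp] add [cag,sfk,xvvzk] -> 9 lines: lqhw fst cag sfk xvvzk rch ufnwk oyln spwm
Hunk 3: at line 4 remove [rch] add [qkaqi] -> 9 lines: lqhw fst cag sfk xvvzk qkaqi ufnwk oyln spwm
Hunk 4: at line 1 remove [cag,sfk,xvvzk] add [kgfj,asaq,ges] -> 9 lines: lqhw fst kgfj asaq ges qkaqi ufnwk oyln spwm
Final line count: 9

Answer: 9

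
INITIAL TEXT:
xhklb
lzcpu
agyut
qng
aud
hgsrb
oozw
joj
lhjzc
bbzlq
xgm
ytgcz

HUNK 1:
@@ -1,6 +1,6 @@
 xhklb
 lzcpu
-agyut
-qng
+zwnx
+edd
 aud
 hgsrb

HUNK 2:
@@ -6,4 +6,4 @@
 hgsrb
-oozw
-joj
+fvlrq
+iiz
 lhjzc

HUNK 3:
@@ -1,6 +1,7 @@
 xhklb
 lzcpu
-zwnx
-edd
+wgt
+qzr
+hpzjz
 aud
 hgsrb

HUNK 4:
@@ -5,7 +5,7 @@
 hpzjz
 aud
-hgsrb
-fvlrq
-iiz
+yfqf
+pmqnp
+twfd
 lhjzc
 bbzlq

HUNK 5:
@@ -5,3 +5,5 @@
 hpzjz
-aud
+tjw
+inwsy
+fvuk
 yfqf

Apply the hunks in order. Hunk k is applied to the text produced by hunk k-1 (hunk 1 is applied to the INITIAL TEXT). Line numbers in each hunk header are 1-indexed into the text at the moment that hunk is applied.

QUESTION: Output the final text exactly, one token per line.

Answer: xhklb
lzcpu
wgt
qzr
hpzjz
tjw
inwsy
fvuk
yfqf
pmqnp
twfd
lhjzc
bbzlq
xgm
ytgcz

Derivation:
Hunk 1: at line 1 remove [agyut,qng] add [zwnx,edd] -> 12 lines: xhklb lzcpu zwnx edd aud hgsrb oozw joj lhjzc bbzlq xgm ytgcz
Hunk 2: at line 6 remove [oozw,joj] add [fvlrq,iiz] -> 12 lines: xhklb lzcpu zwnx edd aud hgsrb fvlrq iiz lhjzc bbzlq xgm ytgcz
Hunk 3: at line 1 remove [zwnx,edd] add [wgt,qzr,hpzjz] -> 13 lines: xhklb lzcpu wgt qzr hpzjz aud hgsrb fvlrq iiz lhjzc bbzlq xgm ytgcz
Hunk 4: at line 5 remove [hgsrb,fvlrq,iiz] add [yfqf,pmqnp,twfd] -> 13 lines: xhklb lzcpu wgt qzr hpzjz aud yfqf pmqnp twfd lhjzc bbzlq xgm ytgcz
Hunk 5: at line 5 remove [aud] add [tjw,inwsy,fvuk] -> 15 lines: xhklb lzcpu wgt qzr hpzjz tjw inwsy fvuk yfqf pmqnp twfd lhjzc bbzlq xgm ytgcz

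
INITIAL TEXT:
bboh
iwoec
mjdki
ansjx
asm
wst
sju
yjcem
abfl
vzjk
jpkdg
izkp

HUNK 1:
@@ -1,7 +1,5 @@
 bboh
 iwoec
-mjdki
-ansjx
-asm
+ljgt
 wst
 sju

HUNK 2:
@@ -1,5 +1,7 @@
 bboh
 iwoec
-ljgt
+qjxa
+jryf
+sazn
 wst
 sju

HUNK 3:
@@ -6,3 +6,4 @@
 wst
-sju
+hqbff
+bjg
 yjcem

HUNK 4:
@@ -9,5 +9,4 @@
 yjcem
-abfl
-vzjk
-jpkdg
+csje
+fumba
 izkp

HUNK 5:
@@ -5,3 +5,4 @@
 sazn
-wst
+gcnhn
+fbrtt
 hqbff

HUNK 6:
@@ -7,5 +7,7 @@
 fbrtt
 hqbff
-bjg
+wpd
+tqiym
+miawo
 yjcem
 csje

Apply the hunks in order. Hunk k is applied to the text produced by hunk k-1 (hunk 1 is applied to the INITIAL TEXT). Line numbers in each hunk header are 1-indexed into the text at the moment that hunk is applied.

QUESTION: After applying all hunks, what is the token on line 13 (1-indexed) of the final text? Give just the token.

Hunk 1: at line 1 remove [mjdki,ansjx,asm] add [ljgt] -> 10 lines: bboh iwoec ljgt wst sju yjcem abfl vzjk jpkdg izkp
Hunk 2: at line 1 remove [ljgt] add [qjxa,jryf,sazn] -> 12 lines: bboh iwoec qjxa jryf sazn wst sju yjcem abfl vzjk jpkdg izkp
Hunk 3: at line 6 remove [sju] add [hqbff,bjg] -> 13 lines: bboh iwoec qjxa jryf sazn wst hqbff bjg yjcem abfl vzjk jpkdg izkp
Hunk 4: at line 9 remove [abfl,vzjk,jpkdg] add [csje,fumba] -> 12 lines: bboh iwoec qjxa jryf sazn wst hqbff bjg yjcem csje fumba izkp
Hunk 5: at line 5 remove [wst] add [gcnhn,fbrtt] -> 13 lines: bboh iwoec qjxa jryf sazn gcnhn fbrtt hqbff bjg yjcem csje fumba izkp
Hunk 6: at line 7 remove [bjg] add [wpd,tqiym,miawo] -> 15 lines: bboh iwoec qjxa jryf sazn gcnhn fbrtt hqbff wpd tqiym miawo yjcem csje fumba izkp
Final line 13: csje

Answer: csje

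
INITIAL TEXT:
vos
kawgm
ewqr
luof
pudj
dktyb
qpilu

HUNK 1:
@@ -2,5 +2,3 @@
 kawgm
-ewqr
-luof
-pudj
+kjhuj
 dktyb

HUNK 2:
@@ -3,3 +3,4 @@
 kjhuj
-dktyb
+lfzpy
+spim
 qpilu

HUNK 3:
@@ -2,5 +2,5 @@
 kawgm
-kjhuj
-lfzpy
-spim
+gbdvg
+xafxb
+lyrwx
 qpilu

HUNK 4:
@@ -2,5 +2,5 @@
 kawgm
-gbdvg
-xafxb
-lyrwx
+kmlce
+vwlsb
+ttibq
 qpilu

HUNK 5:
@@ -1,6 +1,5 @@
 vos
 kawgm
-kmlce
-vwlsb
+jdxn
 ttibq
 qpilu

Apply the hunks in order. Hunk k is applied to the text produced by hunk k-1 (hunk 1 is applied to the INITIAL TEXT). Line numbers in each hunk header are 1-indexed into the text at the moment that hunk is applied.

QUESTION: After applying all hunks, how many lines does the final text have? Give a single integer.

Answer: 5

Derivation:
Hunk 1: at line 2 remove [ewqr,luof,pudj] add [kjhuj] -> 5 lines: vos kawgm kjhuj dktyb qpilu
Hunk 2: at line 3 remove [dktyb] add [lfzpy,spim] -> 6 lines: vos kawgm kjhuj lfzpy spim qpilu
Hunk 3: at line 2 remove [kjhuj,lfzpy,spim] add [gbdvg,xafxb,lyrwx] -> 6 lines: vos kawgm gbdvg xafxb lyrwx qpilu
Hunk 4: at line 2 remove [gbdvg,xafxb,lyrwx] add [kmlce,vwlsb,ttibq] -> 6 lines: vos kawgm kmlce vwlsb ttibq qpilu
Hunk 5: at line 1 remove [kmlce,vwlsb] add [jdxn] -> 5 lines: vos kawgm jdxn ttibq qpilu
Final line count: 5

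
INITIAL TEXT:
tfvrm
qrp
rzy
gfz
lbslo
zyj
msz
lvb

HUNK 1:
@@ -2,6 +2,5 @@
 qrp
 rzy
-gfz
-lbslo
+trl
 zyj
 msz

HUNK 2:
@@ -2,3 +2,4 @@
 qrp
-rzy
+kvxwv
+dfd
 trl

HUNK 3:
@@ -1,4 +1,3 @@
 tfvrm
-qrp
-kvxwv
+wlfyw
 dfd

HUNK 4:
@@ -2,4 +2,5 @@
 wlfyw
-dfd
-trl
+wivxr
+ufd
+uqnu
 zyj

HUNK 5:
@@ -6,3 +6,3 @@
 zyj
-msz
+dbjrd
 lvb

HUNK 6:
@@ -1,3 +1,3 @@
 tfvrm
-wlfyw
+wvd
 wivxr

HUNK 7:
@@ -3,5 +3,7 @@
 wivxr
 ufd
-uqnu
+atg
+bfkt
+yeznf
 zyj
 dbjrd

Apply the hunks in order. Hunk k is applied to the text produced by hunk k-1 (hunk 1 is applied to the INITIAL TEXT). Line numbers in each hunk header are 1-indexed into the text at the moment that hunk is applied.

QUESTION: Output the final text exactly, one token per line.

Answer: tfvrm
wvd
wivxr
ufd
atg
bfkt
yeznf
zyj
dbjrd
lvb

Derivation:
Hunk 1: at line 2 remove [gfz,lbslo] add [trl] -> 7 lines: tfvrm qrp rzy trl zyj msz lvb
Hunk 2: at line 2 remove [rzy] add [kvxwv,dfd] -> 8 lines: tfvrm qrp kvxwv dfd trl zyj msz lvb
Hunk 3: at line 1 remove [qrp,kvxwv] add [wlfyw] -> 7 lines: tfvrm wlfyw dfd trl zyj msz lvb
Hunk 4: at line 2 remove [dfd,trl] add [wivxr,ufd,uqnu] -> 8 lines: tfvrm wlfyw wivxr ufd uqnu zyj msz lvb
Hunk 5: at line 6 remove [msz] add [dbjrd] -> 8 lines: tfvrm wlfyw wivxr ufd uqnu zyj dbjrd lvb
Hunk 6: at line 1 remove [wlfyw] add [wvd] -> 8 lines: tfvrm wvd wivxr ufd uqnu zyj dbjrd lvb
Hunk 7: at line 3 remove [uqnu] add [atg,bfkt,yeznf] -> 10 lines: tfvrm wvd wivxr ufd atg bfkt yeznf zyj dbjrd lvb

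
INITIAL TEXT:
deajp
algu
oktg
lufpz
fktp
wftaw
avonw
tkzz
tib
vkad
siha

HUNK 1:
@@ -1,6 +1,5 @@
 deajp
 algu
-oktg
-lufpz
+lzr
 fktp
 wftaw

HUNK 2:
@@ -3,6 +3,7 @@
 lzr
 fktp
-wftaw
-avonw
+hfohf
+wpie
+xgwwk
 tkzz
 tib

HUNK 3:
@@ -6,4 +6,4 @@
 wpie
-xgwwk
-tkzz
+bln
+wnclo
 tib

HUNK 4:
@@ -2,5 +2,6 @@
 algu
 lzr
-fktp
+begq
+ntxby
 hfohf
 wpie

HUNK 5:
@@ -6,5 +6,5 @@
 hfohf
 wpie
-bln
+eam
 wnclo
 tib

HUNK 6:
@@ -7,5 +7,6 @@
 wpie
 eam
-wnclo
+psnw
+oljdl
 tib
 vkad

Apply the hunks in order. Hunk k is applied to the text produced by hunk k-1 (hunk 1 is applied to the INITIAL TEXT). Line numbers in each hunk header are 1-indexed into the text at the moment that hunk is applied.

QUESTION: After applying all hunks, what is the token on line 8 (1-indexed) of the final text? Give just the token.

Answer: eam

Derivation:
Hunk 1: at line 1 remove [oktg,lufpz] add [lzr] -> 10 lines: deajp algu lzr fktp wftaw avonw tkzz tib vkad siha
Hunk 2: at line 3 remove [wftaw,avonw] add [hfohf,wpie,xgwwk] -> 11 lines: deajp algu lzr fktp hfohf wpie xgwwk tkzz tib vkad siha
Hunk 3: at line 6 remove [xgwwk,tkzz] add [bln,wnclo] -> 11 lines: deajp algu lzr fktp hfohf wpie bln wnclo tib vkad siha
Hunk 4: at line 2 remove [fktp] add [begq,ntxby] -> 12 lines: deajp algu lzr begq ntxby hfohf wpie bln wnclo tib vkad siha
Hunk 5: at line 6 remove [bln] add [eam] -> 12 lines: deajp algu lzr begq ntxby hfohf wpie eam wnclo tib vkad siha
Hunk 6: at line 7 remove [wnclo] add [psnw,oljdl] -> 13 lines: deajp algu lzr begq ntxby hfohf wpie eam psnw oljdl tib vkad siha
Final line 8: eam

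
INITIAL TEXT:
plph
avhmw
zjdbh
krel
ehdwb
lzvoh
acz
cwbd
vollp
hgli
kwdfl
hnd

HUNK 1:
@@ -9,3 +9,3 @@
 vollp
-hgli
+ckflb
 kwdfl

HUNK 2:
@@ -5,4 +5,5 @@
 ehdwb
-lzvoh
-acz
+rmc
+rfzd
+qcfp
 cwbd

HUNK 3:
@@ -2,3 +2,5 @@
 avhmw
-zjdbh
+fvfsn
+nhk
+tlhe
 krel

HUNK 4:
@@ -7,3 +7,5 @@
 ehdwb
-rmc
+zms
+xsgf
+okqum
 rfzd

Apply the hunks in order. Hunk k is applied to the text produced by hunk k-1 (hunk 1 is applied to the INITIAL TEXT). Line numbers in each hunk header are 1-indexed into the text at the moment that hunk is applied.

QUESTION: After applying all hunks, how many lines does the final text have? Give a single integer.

Hunk 1: at line 9 remove [hgli] add [ckflb] -> 12 lines: plph avhmw zjdbh krel ehdwb lzvoh acz cwbd vollp ckflb kwdfl hnd
Hunk 2: at line 5 remove [lzvoh,acz] add [rmc,rfzd,qcfp] -> 13 lines: plph avhmw zjdbh krel ehdwb rmc rfzd qcfp cwbd vollp ckflb kwdfl hnd
Hunk 3: at line 2 remove [zjdbh] add [fvfsn,nhk,tlhe] -> 15 lines: plph avhmw fvfsn nhk tlhe krel ehdwb rmc rfzd qcfp cwbd vollp ckflb kwdfl hnd
Hunk 4: at line 7 remove [rmc] add [zms,xsgf,okqum] -> 17 lines: plph avhmw fvfsn nhk tlhe krel ehdwb zms xsgf okqum rfzd qcfp cwbd vollp ckflb kwdfl hnd
Final line count: 17

Answer: 17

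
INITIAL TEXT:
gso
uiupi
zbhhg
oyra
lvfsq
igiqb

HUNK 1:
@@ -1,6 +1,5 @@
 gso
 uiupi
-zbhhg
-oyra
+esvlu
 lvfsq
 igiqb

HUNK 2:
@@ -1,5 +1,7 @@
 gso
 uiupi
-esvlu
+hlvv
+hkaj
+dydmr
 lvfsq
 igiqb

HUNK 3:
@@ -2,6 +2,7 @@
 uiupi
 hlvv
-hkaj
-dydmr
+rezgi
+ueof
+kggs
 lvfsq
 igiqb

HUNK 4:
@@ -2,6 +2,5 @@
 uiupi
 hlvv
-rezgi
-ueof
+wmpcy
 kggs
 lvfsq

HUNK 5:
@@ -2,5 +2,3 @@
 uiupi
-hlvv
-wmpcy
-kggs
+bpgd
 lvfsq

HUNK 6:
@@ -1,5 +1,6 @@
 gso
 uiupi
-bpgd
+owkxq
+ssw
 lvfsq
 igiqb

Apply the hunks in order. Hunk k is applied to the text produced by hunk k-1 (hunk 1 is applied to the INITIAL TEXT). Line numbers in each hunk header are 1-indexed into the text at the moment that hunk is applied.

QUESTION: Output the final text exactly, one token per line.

Hunk 1: at line 1 remove [zbhhg,oyra] add [esvlu] -> 5 lines: gso uiupi esvlu lvfsq igiqb
Hunk 2: at line 1 remove [esvlu] add [hlvv,hkaj,dydmr] -> 7 lines: gso uiupi hlvv hkaj dydmr lvfsq igiqb
Hunk 3: at line 2 remove [hkaj,dydmr] add [rezgi,ueof,kggs] -> 8 lines: gso uiupi hlvv rezgi ueof kggs lvfsq igiqb
Hunk 4: at line 2 remove [rezgi,ueof] add [wmpcy] -> 7 lines: gso uiupi hlvv wmpcy kggs lvfsq igiqb
Hunk 5: at line 2 remove [hlvv,wmpcy,kggs] add [bpgd] -> 5 lines: gso uiupi bpgd lvfsq igiqb
Hunk 6: at line 1 remove [bpgd] add [owkxq,ssw] -> 6 lines: gso uiupi owkxq ssw lvfsq igiqb

Answer: gso
uiupi
owkxq
ssw
lvfsq
igiqb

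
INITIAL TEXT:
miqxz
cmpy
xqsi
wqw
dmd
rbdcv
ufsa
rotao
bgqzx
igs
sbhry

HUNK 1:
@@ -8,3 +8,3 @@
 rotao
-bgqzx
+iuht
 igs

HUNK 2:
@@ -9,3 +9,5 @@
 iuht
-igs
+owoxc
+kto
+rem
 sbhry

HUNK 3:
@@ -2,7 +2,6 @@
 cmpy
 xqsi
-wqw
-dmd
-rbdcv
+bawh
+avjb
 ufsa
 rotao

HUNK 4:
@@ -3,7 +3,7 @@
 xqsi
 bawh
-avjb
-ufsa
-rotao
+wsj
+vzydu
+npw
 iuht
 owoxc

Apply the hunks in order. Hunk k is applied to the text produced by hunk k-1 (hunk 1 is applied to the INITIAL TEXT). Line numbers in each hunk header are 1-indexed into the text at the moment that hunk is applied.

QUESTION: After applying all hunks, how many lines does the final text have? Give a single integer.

Answer: 12

Derivation:
Hunk 1: at line 8 remove [bgqzx] add [iuht] -> 11 lines: miqxz cmpy xqsi wqw dmd rbdcv ufsa rotao iuht igs sbhry
Hunk 2: at line 9 remove [igs] add [owoxc,kto,rem] -> 13 lines: miqxz cmpy xqsi wqw dmd rbdcv ufsa rotao iuht owoxc kto rem sbhry
Hunk 3: at line 2 remove [wqw,dmd,rbdcv] add [bawh,avjb] -> 12 lines: miqxz cmpy xqsi bawh avjb ufsa rotao iuht owoxc kto rem sbhry
Hunk 4: at line 3 remove [avjb,ufsa,rotao] add [wsj,vzydu,npw] -> 12 lines: miqxz cmpy xqsi bawh wsj vzydu npw iuht owoxc kto rem sbhry
Final line count: 12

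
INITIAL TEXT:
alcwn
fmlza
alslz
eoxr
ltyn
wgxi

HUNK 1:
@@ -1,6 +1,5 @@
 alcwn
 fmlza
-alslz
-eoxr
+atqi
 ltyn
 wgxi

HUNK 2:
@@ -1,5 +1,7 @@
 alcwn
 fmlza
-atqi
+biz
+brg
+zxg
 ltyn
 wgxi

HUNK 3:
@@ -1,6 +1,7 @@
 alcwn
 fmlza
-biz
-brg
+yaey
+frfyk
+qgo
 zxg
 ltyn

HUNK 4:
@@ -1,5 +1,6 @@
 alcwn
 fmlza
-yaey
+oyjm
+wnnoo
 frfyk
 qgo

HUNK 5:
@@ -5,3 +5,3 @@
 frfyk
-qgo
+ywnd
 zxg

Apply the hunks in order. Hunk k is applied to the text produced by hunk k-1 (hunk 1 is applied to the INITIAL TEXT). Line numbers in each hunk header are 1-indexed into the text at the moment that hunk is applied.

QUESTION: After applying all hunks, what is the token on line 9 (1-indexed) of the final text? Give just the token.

Hunk 1: at line 1 remove [alslz,eoxr] add [atqi] -> 5 lines: alcwn fmlza atqi ltyn wgxi
Hunk 2: at line 1 remove [atqi] add [biz,brg,zxg] -> 7 lines: alcwn fmlza biz brg zxg ltyn wgxi
Hunk 3: at line 1 remove [biz,brg] add [yaey,frfyk,qgo] -> 8 lines: alcwn fmlza yaey frfyk qgo zxg ltyn wgxi
Hunk 4: at line 1 remove [yaey] add [oyjm,wnnoo] -> 9 lines: alcwn fmlza oyjm wnnoo frfyk qgo zxg ltyn wgxi
Hunk 5: at line 5 remove [qgo] add [ywnd] -> 9 lines: alcwn fmlza oyjm wnnoo frfyk ywnd zxg ltyn wgxi
Final line 9: wgxi

Answer: wgxi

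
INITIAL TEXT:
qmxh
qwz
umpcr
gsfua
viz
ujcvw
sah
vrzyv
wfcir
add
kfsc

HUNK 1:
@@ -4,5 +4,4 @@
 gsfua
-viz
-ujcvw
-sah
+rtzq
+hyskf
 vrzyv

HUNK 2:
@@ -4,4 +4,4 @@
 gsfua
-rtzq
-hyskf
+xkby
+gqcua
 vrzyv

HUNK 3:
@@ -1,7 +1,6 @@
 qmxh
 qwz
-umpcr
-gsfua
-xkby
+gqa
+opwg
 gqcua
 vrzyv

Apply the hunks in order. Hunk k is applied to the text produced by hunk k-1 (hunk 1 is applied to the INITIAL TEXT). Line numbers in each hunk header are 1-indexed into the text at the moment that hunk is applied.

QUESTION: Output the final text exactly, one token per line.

Hunk 1: at line 4 remove [viz,ujcvw,sah] add [rtzq,hyskf] -> 10 lines: qmxh qwz umpcr gsfua rtzq hyskf vrzyv wfcir add kfsc
Hunk 2: at line 4 remove [rtzq,hyskf] add [xkby,gqcua] -> 10 lines: qmxh qwz umpcr gsfua xkby gqcua vrzyv wfcir add kfsc
Hunk 3: at line 1 remove [umpcr,gsfua,xkby] add [gqa,opwg] -> 9 lines: qmxh qwz gqa opwg gqcua vrzyv wfcir add kfsc

Answer: qmxh
qwz
gqa
opwg
gqcua
vrzyv
wfcir
add
kfsc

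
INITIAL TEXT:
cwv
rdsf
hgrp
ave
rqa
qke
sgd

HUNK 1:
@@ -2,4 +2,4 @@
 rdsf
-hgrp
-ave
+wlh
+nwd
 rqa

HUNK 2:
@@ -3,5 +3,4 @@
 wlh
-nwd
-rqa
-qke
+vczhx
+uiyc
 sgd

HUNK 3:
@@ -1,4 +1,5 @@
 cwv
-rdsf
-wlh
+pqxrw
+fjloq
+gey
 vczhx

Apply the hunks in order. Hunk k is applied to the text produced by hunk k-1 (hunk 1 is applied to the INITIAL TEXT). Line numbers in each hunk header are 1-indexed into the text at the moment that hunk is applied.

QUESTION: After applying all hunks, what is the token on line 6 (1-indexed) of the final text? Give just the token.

Answer: uiyc

Derivation:
Hunk 1: at line 2 remove [hgrp,ave] add [wlh,nwd] -> 7 lines: cwv rdsf wlh nwd rqa qke sgd
Hunk 2: at line 3 remove [nwd,rqa,qke] add [vczhx,uiyc] -> 6 lines: cwv rdsf wlh vczhx uiyc sgd
Hunk 3: at line 1 remove [rdsf,wlh] add [pqxrw,fjloq,gey] -> 7 lines: cwv pqxrw fjloq gey vczhx uiyc sgd
Final line 6: uiyc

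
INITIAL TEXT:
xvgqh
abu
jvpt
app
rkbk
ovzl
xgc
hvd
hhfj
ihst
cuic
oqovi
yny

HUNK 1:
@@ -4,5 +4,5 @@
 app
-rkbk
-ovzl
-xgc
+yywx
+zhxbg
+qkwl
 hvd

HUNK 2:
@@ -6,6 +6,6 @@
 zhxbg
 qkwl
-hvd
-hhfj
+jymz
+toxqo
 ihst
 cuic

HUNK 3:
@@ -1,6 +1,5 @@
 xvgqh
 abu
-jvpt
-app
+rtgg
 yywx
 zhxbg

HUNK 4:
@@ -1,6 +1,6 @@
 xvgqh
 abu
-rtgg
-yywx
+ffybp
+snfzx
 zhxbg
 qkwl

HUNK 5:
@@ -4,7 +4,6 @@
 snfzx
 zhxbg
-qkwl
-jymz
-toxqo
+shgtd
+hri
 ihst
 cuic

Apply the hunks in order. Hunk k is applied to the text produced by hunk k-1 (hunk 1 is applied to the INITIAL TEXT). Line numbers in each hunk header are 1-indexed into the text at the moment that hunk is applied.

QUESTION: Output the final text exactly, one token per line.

Hunk 1: at line 4 remove [rkbk,ovzl,xgc] add [yywx,zhxbg,qkwl] -> 13 lines: xvgqh abu jvpt app yywx zhxbg qkwl hvd hhfj ihst cuic oqovi yny
Hunk 2: at line 6 remove [hvd,hhfj] add [jymz,toxqo] -> 13 lines: xvgqh abu jvpt app yywx zhxbg qkwl jymz toxqo ihst cuic oqovi yny
Hunk 3: at line 1 remove [jvpt,app] add [rtgg] -> 12 lines: xvgqh abu rtgg yywx zhxbg qkwl jymz toxqo ihst cuic oqovi yny
Hunk 4: at line 1 remove [rtgg,yywx] add [ffybp,snfzx] -> 12 lines: xvgqh abu ffybp snfzx zhxbg qkwl jymz toxqo ihst cuic oqovi yny
Hunk 5: at line 4 remove [qkwl,jymz,toxqo] add [shgtd,hri] -> 11 lines: xvgqh abu ffybp snfzx zhxbg shgtd hri ihst cuic oqovi yny

Answer: xvgqh
abu
ffybp
snfzx
zhxbg
shgtd
hri
ihst
cuic
oqovi
yny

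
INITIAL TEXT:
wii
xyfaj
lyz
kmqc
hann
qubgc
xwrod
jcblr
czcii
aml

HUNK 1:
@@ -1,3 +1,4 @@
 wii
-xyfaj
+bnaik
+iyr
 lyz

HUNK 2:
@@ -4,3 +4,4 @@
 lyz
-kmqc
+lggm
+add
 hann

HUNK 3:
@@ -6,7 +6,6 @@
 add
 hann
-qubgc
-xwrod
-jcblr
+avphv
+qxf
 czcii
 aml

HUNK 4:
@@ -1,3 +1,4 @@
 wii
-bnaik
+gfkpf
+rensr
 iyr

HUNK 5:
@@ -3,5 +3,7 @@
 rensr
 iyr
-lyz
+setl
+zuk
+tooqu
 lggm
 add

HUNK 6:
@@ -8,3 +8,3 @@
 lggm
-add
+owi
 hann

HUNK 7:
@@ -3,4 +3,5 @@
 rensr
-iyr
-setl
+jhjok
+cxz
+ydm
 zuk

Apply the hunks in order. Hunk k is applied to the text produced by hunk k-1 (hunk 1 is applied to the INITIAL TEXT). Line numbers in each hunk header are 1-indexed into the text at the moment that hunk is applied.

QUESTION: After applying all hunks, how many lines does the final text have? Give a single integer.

Answer: 15

Derivation:
Hunk 1: at line 1 remove [xyfaj] add [bnaik,iyr] -> 11 lines: wii bnaik iyr lyz kmqc hann qubgc xwrod jcblr czcii aml
Hunk 2: at line 4 remove [kmqc] add [lggm,add] -> 12 lines: wii bnaik iyr lyz lggm add hann qubgc xwrod jcblr czcii aml
Hunk 3: at line 6 remove [qubgc,xwrod,jcblr] add [avphv,qxf] -> 11 lines: wii bnaik iyr lyz lggm add hann avphv qxf czcii aml
Hunk 4: at line 1 remove [bnaik] add [gfkpf,rensr] -> 12 lines: wii gfkpf rensr iyr lyz lggm add hann avphv qxf czcii aml
Hunk 5: at line 3 remove [lyz] add [setl,zuk,tooqu] -> 14 lines: wii gfkpf rensr iyr setl zuk tooqu lggm add hann avphv qxf czcii aml
Hunk 6: at line 8 remove [add] add [owi] -> 14 lines: wii gfkpf rensr iyr setl zuk tooqu lggm owi hann avphv qxf czcii aml
Hunk 7: at line 3 remove [iyr,setl] add [jhjok,cxz,ydm] -> 15 lines: wii gfkpf rensr jhjok cxz ydm zuk tooqu lggm owi hann avphv qxf czcii aml
Final line count: 15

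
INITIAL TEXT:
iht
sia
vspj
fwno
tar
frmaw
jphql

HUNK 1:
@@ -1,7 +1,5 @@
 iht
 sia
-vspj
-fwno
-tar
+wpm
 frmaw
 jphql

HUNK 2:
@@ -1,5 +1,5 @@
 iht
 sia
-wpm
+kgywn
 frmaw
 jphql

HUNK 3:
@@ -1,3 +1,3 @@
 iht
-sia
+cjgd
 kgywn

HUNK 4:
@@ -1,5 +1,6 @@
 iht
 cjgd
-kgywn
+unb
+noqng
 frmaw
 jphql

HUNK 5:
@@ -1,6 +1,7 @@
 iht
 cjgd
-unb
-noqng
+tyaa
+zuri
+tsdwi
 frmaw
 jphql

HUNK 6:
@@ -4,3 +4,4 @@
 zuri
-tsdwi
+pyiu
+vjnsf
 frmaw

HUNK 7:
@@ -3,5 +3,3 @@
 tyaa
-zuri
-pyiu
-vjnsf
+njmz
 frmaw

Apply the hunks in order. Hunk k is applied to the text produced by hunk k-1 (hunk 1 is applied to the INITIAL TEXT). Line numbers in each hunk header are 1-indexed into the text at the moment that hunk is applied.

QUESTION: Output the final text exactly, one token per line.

Hunk 1: at line 1 remove [vspj,fwno,tar] add [wpm] -> 5 lines: iht sia wpm frmaw jphql
Hunk 2: at line 1 remove [wpm] add [kgywn] -> 5 lines: iht sia kgywn frmaw jphql
Hunk 3: at line 1 remove [sia] add [cjgd] -> 5 lines: iht cjgd kgywn frmaw jphql
Hunk 4: at line 1 remove [kgywn] add [unb,noqng] -> 6 lines: iht cjgd unb noqng frmaw jphql
Hunk 5: at line 1 remove [unb,noqng] add [tyaa,zuri,tsdwi] -> 7 lines: iht cjgd tyaa zuri tsdwi frmaw jphql
Hunk 6: at line 4 remove [tsdwi] add [pyiu,vjnsf] -> 8 lines: iht cjgd tyaa zuri pyiu vjnsf frmaw jphql
Hunk 7: at line 3 remove [zuri,pyiu,vjnsf] add [njmz] -> 6 lines: iht cjgd tyaa njmz frmaw jphql

Answer: iht
cjgd
tyaa
njmz
frmaw
jphql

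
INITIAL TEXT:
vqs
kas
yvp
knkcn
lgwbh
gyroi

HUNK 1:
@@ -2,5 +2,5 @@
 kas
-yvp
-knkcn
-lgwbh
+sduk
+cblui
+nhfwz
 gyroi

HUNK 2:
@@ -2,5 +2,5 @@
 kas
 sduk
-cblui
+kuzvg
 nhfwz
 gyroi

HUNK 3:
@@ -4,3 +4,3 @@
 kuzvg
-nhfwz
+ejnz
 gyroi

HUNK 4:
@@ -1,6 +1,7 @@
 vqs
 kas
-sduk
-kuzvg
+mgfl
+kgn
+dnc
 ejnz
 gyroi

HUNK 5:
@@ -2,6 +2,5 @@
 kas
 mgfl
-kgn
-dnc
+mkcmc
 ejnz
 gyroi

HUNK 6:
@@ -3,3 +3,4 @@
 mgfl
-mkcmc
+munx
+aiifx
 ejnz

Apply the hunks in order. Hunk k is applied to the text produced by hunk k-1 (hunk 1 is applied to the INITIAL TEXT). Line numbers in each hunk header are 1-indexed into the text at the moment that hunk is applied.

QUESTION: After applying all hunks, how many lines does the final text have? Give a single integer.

Answer: 7

Derivation:
Hunk 1: at line 2 remove [yvp,knkcn,lgwbh] add [sduk,cblui,nhfwz] -> 6 lines: vqs kas sduk cblui nhfwz gyroi
Hunk 2: at line 2 remove [cblui] add [kuzvg] -> 6 lines: vqs kas sduk kuzvg nhfwz gyroi
Hunk 3: at line 4 remove [nhfwz] add [ejnz] -> 6 lines: vqs kas sduk kuzvg ejnz gyroi
Hunk 4: at line 1 remove [sduk,kuzvg] add [mgfl,kgn,dnc] -> 7 lines: vqs kas mgfl kgn dnc ejnz gyroi
Hunk 5: at line 2 remove [kgn,dnc] add [mkcmc] -> 6 lines: vqs kas mgfl mkcmc ejnz gyroi
Hunk 6: at line 3 remove [mkcmc] add [munx,aiifx] -> 7 lines: vqs kas mgfl munx aiifx ejnz gyroi
Final line count: 7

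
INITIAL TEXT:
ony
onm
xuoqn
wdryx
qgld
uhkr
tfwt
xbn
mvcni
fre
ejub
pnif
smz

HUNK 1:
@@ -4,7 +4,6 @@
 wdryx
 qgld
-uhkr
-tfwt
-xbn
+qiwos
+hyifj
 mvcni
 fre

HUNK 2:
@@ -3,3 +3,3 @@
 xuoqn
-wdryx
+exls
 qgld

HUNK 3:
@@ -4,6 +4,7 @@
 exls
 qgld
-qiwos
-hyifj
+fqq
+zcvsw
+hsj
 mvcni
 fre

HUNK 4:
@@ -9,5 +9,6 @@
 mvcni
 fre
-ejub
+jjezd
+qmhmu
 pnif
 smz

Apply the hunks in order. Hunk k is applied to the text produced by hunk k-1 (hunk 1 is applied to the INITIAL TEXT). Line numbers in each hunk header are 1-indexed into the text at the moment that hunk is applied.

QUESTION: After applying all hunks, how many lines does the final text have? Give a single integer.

Hunk 1: at line 4 remove [uhkr,tfwt,xbn] add [qiwos,hyifj] -> 12 lines: ony onm xuoqn wdryx qgld qiwos hyifj mvcni fre ejub pnif smz
Hunk 2: at line 3 remove [wdryx] add [exls] -> 12 lines: ony onm xuoqn exls qgld qiwos hyifj mvcni fre ejub pnif smz
Hunk 3: at line 4 remove [qiwos,hyifj] add [fqq,zcvsw,hsj] -> 13 lines: ony onm xuoqn exls qgld fqq zcvsw hsj mvcni fre ejub pnif smz
Hunk 4: at line 9 remove [ejub] add [jjezd,qmhmu] -> 14 lines: ony onm xuoqn exls qgld fqq zcvsw hsj mvcni fre jjezd qmhmu pnif smz
Final line count: 14

Answer: 14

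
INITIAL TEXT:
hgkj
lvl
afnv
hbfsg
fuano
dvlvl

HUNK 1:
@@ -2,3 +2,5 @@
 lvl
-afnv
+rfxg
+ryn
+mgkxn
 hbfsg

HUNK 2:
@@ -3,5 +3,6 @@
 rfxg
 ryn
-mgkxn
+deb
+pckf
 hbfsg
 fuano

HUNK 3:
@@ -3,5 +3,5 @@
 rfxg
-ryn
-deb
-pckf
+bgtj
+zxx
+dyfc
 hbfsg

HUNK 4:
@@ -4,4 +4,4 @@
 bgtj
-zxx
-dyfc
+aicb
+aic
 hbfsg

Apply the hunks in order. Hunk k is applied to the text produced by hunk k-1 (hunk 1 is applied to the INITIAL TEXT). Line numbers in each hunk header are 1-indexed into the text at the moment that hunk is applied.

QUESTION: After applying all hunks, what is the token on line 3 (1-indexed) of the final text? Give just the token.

Answer: rfxg

Derivation:
Hunk 1: at line 2 remove [afnv] add [rfxg,ryn,mgkxn] -> 8 lines: hgkj lvl rfxg ryn mgkxn hbfsg fuano dvlvl
Hunk 2: at line 3 remove [mgkxn] add [deb,pckf] -> 9 lines: hgkj lvl rfxg ryn deb pckf hbfsg fuano dvlvl
Hunk 3: at line 3 remove [ryn,deb,pckf] add [bgtj,zxx,dyfc] -> 9 lines: hgkj lvl rfxg bgtj zxx dyfc hbfsg fuano dvlvl
Hunk 4: at line 4 remove [zxx,dyfc] add [aicb,aic] -> 9 lines: hgkj lvl rfxg bgtj aicb aic hbfsg fuano dvlvl
Final line 3: rfxg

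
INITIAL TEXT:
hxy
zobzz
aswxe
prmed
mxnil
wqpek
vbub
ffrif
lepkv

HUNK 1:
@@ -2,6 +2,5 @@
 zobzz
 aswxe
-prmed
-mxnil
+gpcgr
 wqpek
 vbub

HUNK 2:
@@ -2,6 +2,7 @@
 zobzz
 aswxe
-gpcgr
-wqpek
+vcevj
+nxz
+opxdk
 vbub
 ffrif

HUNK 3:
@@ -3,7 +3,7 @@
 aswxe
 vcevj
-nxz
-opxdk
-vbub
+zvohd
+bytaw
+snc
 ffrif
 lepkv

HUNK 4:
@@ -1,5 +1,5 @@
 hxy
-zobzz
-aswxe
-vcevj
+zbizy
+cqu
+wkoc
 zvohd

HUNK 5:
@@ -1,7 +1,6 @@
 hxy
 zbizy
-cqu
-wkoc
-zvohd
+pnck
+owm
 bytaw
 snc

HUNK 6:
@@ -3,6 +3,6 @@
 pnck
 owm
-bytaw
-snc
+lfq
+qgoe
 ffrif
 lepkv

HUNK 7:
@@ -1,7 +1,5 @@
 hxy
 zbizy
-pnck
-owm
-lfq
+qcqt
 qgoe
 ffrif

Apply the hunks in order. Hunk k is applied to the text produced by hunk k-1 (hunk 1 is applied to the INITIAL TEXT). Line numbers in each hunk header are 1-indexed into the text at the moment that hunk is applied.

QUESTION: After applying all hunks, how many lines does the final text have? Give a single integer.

Answer: 6

Derivation:
Hunk 1: at line 2 remove [prmed,mxnil] add [gpcgr] -> 8 lines: hxy zobzz aswxe gpcgr wqpek vbub ffrif lepkv
Hunk 2: at line 2 remove [gpcgr,wqpek] add [vcevj,nxz,opxdk] -> 9 lines: hxy zobzz aswxe vcevj nxz opxdk vbub ffrif lepkv
Hunk 3: at line 3 remove [nxz,opxdk,vbub] add [zvohd,bytaw,snc] -> 9 lines: hxy zobzz aswxe vcevj zvohd bytaw snc ffrif lepkv
Hunk 4: at line 1 remove [zobzz,aswxe,vcevj] add [zbizy,cqu,wkoc] -> 9 lines: hxy zbizy cqu wkoc zvohd bytaw snc ffrif lepkv
Hunk 5: at line 1 remove [cqu,wkoc,zvohd] add [pnck,owm] -> 8 lines: hxy zbizy pnck owm bytaw snc ffrif lepkv
Hunk 6: at line 3 remove [bytaw,snc] add [lfq,qgoe] -> 8 lines: hxy zbizy pnck owm lfq qgoe ffrif lepkv
Hunk 7: at line 1 remove [pnck,owm,lfq] add [qcqt] -> 6 lines: hxy zbizy qcqt qgoe ffrif lepkv
Final line count: 6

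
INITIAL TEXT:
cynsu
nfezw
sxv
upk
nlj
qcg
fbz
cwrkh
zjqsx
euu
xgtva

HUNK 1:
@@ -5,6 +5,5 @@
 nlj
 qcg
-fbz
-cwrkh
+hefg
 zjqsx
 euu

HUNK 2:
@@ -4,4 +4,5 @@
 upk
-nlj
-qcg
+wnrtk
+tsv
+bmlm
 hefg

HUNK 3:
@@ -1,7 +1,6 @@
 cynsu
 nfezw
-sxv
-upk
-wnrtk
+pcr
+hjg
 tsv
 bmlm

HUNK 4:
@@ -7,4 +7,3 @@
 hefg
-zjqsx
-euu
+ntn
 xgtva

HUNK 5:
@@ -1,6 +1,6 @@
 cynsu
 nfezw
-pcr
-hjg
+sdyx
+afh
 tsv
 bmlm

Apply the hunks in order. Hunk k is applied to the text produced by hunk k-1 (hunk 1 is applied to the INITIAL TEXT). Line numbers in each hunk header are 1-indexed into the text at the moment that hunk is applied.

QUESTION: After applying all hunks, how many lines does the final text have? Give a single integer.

Hunk 1: at line 5 remove [fbz,cwrkh] add [hefg] -> 10 lines: cynsu nfezw sxv upk nlj qcg hefg zjqsx euu xgtva
Hunk 2: at line 4 remove [nlj,qcg] add [wnrtk,tsv,bmlm] -> 11 lines: cynsu nfezw sxv upk wnrtk tsv bmlm hefg zjqsx euu xgtva
Hunk 3: at line 1 remove [sxv,upk,wnrtk] add [pcr,hjg] -> 10 lines: cynsu nfezw pcr hjg tsv bmlm hefg zjqsx euu xgtva
Hunk 4: at line 7 remove [zjqsx,euu] add [ntn] -> 9 lines: cynsu nfezw pcr hjg tsv bmlm hefg ntn xgtva
Hunk 5: at line 1 remove [pcr,hjg] add [sdyx,afh] -> 9 lines: cynsu nfezw sdyx afh tsv bmlm hefg ntn xgtva
Final line count: 9

Answer: 9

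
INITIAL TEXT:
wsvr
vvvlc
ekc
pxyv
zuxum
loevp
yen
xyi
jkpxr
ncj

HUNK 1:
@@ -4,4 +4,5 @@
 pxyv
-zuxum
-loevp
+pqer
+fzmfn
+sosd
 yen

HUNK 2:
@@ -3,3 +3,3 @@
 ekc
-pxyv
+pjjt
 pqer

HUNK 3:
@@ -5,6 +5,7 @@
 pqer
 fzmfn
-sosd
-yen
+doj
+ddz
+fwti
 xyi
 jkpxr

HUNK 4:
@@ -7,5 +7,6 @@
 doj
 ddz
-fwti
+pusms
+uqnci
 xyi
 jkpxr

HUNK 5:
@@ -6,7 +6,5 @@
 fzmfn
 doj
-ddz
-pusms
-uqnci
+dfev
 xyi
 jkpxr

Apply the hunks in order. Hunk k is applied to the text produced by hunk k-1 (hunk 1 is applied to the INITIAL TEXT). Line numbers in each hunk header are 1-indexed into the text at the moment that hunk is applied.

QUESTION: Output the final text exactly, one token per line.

Hunk 1: at line 4 remove [zuxum,loevp] add [pqer,fzmfn,sosd] -> 11 lines: wsvr vvvlc ekc pxyv pqer fzmfn sosd yen xyi jkpxr ncj
Hunk 2: at line 3 remove [pxyv] add [pjjt] -> 11 lines: wsvr vvvlc ekc pjjt pqer fzmfn sosd yen xyi jkpxr ncj
Hunk 3: at line 5 remove [sosd,yen] add [doj,ddz,fwti] -> 12 lines: wsvr vvvlc ekc pjjt pqer fzmfn doj ddz fwti xyi jkpxr ncj
Hunk 4: at line 7 remove [fwti] add [pusms,uqnci] -> 13 lines: wsvr vvvlc ekc pjjt pqer fzmfn doj ddz pusms uqnci xyi jkpxr ncj
Hunk 5: at line 6 remove [ddz,pusms,uqnci] add [dfev] -> 11 lines: wsvr vvvlc ekc pjjt pqer fzmfn doj dfev xyi jkpxr ncj

Answer: wsvr
vvvlc
ekc
pjjt
pqer
fzmfn
doj
dfev
xyi
jkpxr
ncj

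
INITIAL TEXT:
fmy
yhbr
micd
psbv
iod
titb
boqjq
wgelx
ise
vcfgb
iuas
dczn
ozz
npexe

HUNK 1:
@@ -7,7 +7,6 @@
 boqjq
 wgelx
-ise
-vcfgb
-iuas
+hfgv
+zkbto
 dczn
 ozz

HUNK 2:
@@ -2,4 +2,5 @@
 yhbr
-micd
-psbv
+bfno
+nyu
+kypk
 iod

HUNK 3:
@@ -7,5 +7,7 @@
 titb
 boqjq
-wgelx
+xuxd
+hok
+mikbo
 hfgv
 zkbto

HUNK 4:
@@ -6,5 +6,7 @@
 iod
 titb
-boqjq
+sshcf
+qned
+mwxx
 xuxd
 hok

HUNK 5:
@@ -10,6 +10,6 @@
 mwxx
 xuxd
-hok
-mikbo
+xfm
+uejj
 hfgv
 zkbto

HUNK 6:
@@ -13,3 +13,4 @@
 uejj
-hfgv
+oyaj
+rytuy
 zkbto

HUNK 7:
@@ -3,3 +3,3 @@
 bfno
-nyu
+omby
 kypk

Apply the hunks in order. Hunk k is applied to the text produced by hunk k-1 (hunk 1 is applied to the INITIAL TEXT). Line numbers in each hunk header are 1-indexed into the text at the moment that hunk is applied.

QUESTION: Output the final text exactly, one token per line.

Hunk 1: at line 7 remove [ise,vcfgb,iuas] add [hfgv,zkbto] -> 13 lines: fmy yhbr micd psbv iod titb boqjq wgelx hfgv zkbto dczn ozz npexe
Hunk 2: at line 2 remove [micd,psbv] add [bfno,nyu,kypk] -> 14 lines: fmy yhbr bfno nyu kypk iod titb boqjq wgelx hfgv zkbto dczn ozz npexe
Hunk 3: at line 7 remove [wgelx] add [xuxd,hok,mikbo] -> 16 lines: fmy yhbr bfno nyu kypk iod titb boqjq xuxd hok mikbo hfgv zkbto dczn ozz npexe
Hunk 4: at line 6 remove [boqjq] add [sshcf,qned,mwxx] -> 18 lines: fmy yhbr bfno nyu kypk iod titb sshcf qned mwxx xuxd hok mikbo hfgv zkbto dczn ozz npexe
Hunk 5: at line 10 remove [hok,mikbo] add [xfm,uejj] -> 18 lines: fmy yhbr bfno nyu kypk iod titb sshcf qned mwxx xuxd xfm uejj hfgv zkbto dczn ozz npexe
Hunk 6: at line 13 remove [hfgv] add [oyaj,rytuy] -> 19 lines: fmy yhbr bfno nyu kypk iod titb sshcf qned mwxx xuxd xfm uejj oyaj rytuy zkbto dczn ozz npexe
Hunk 7: at line 3 remove [nyu] add [omby] -> 19 lines: fmy yhbr bfno omby kypk iod titb sshcf qned mwxx xuxd xfm uejj oyaj rytuy zkbto dczn ozz npexe

Answer: fmy
yhbr
bfno
omby
kypk
iod
titb
sshcf
qned
mwxx
xuxd
xfm
uejj
oyaj
rytuy
zkbto
dczn
ozz
npexe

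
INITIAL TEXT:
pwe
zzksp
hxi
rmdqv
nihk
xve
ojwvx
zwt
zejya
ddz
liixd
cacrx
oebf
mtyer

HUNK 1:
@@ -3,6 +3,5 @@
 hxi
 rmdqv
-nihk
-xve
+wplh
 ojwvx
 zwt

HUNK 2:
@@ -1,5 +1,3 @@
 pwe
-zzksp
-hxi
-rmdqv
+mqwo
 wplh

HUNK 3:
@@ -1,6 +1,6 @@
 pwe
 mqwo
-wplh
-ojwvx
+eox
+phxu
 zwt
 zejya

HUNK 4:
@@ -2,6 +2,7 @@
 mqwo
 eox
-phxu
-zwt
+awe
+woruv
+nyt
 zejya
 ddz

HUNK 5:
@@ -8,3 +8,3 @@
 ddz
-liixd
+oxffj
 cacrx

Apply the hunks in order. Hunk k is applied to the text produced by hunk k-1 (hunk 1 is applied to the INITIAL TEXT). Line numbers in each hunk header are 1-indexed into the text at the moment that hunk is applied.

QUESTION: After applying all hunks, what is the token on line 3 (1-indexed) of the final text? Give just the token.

Hunk 1: at line 3 remove [nihk,xve] add [wplh] -> 13 lines: pwe zzksp hxi rmdqv wplh ojwvx zwt zejya ddz liixd cacrx oebf mtyer
Hunk 2: at line 1 remove [zzksp,hxi,rmdqv] add [mqwo] -> 11 lines: pwe mqwo wplh ojwvx zwt zejya ddz liixd cacrx oebf mtyer
Hunk 3: at line 1 remove [wplh,ojwvx] add [eox,phxu] -> 11 lines: pwe mqwo eox phxu zwt zejya ddz liixd cacrx oebf mtyer
Hunk 4: at line 2 remove [phxu,zwt] add [awe,woruv,nyt] -> 12 lines: pwe mqwo eox awe woruv nyt zejya ddz liixd cacrx oebf mtyer
Hunk 5: at line 8 remove [liixd] add [oxffj] -> 12 lines: pwe mqwo eox awe woruv nyt zejya ddz oxffj cacrx oebf mtyer
Final line 3: eox

Answer: eox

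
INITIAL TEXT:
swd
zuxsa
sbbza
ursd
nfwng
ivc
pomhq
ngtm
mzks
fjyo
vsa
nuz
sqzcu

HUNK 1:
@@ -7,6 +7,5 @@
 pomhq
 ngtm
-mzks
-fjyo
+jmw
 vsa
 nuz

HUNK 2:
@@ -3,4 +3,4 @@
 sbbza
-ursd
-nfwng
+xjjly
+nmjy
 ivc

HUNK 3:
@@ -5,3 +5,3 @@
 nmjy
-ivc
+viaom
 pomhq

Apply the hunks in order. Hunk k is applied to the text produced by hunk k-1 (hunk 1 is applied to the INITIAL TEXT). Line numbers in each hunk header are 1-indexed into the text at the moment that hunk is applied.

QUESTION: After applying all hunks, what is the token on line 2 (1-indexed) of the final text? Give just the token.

Hunk 1: at line 7 remove [mzks,fjyo] add [jmw] -> 12 lines: swd zuxsa sbbza ursd nfwng ivc pomhq ngtm jmw vsa nuz sqzcu
Hunk 2: at line 3 remove [ursd,nfwng] add [xjjly,nmjy] -> 12 lines: swd zuxsa sbbza xjjly nmjy ivc pomhq ngtm jmw vsa nuz sqzcu
Hunk 3: at line 5 remove [ivc] add [viaom] -> 12 lines: swd zuxsa sbbza xjjly nmjy viaom pomhq ngtm jmw vsa nuz sqzcu
Final line 2: zuxsa

Answer: zuxsa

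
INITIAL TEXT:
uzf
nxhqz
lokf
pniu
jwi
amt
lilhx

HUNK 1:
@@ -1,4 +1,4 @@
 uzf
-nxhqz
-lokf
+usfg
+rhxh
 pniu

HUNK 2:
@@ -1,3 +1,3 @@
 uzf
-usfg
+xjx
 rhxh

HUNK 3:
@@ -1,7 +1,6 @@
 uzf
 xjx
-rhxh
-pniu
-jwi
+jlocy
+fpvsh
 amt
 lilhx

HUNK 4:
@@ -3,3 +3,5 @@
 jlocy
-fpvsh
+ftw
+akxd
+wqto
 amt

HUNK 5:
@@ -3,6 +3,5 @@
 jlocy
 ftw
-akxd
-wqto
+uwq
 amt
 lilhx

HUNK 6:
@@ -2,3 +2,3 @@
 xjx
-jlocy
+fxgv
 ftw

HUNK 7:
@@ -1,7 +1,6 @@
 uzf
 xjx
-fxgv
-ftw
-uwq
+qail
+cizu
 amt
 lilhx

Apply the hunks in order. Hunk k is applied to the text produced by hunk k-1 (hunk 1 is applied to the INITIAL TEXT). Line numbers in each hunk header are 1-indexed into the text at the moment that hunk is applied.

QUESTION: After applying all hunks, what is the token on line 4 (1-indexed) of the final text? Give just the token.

Hunk 1: at line 1 remove [nxhqz,lokf] add [usfg,rhxh] -> 7 lines: uzf usfg rhxh pniu jwi amt lilhx
Hunk 2: at line 1 remove [usfg] add [xjx] -> 7 lines: uzf xjx rhxh pniu jwi amt lilhx
Hunk 3: at line 1 remove [rhxh,pniu,jwi] add [jlocy,fpvsh] -> 6 lines: uzf xjx jlocy fpvsh amt lilhx
Hunk 4: at line 3 remove [fpvsh] add [ftw,akxd,wqto] -> 8 lines: uzf xjx jlocy ftw akxd wqto amt lilhx
Hunk 5: at line 3 remove [akxd,wqto] add [uwq] -> 7 lines: uzf xjx jlocy ftw uwq amt lilhx
Hunk 6: at line 2 remove [jlocy] add [fxgv] -> 7 lines: uzf xjx fxgv ftw uwq amt lilhx
Hunk 7: at line 1 remove [fxgv,ftw,uwq] add [qail,cizu] -> 6 lines: uzf xjx qail cizu amt lilhx
Final line 4: cizu

Answer: cizu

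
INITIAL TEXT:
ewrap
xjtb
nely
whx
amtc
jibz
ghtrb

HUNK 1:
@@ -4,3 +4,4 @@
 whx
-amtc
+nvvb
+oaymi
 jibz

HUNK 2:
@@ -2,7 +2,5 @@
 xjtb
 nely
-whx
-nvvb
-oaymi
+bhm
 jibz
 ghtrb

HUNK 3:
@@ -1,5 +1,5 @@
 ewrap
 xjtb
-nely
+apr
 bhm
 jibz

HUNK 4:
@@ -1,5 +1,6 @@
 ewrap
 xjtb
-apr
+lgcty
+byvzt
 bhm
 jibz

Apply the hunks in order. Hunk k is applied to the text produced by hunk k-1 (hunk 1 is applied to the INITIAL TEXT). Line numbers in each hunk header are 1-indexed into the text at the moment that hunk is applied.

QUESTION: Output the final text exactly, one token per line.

Hunk 1: at line 4 remove [amtc] add [nvvb,oaymi] -> 8 lines: ewrap xjtb nely whx nvvb oaymi jibz ghtrb
Hunk 2: at line 2 remove [whx,nvvb,oaymi] add [bhm] -> 6 lines: ewrap xjtb nely bhm jibz ghtrb
Hunk 3: at line 1 remove [nely] add [apr] -> 6 lines: ewrap xjtb apr bhm jibz ghtrb
Hunk 4: at line 1 remove [apr] add [lgcty,byvzt] -> 7 lines: ewrap xjtb lgcty byvzt bhm jibz ghtrb

Answer: ewrap
xjtb
lgcty
byvzt
bhm
jibz
ghtrb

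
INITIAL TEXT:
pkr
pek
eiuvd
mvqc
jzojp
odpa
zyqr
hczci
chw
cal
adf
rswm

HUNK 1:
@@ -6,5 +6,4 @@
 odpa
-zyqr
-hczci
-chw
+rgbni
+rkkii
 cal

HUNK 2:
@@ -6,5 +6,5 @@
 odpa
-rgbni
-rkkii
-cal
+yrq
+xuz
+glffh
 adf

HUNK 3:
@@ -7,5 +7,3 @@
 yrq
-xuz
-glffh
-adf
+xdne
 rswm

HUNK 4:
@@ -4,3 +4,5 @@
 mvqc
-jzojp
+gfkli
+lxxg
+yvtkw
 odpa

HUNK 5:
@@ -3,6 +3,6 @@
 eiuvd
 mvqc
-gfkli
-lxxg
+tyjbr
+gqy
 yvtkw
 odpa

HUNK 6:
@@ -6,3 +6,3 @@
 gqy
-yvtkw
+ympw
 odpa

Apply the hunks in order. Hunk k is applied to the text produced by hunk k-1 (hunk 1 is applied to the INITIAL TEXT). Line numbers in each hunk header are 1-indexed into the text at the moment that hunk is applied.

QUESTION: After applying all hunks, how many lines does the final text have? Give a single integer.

Hunk 1: at line 6 remove [zyqr,hczci,chw] add [rgbni,rkkii] -> 11 lines: pkr pek eiuvd mvqc jzojp odpa rgbni rkkii cal adf rswm
Hunk 2: at line 6 remove [rgbni,rkkii,cal] add [yrq,xuz,glffh] -> 11 lines: pkr pek eiuvd mvqc jzojp odpa yrq xuz glffh adf rswm
Hunk 3: at line 7 remove [xuz,glffh,adf] add [xdne] -> 9 lines: pkr pek eiuvd mvqc jzojp odpa yrq xdne rswm
Hunk 4: at line 4 remove [jzojp] add [gfkli,lxxg,yvtkw] -> 11 lines: pkr pek eiuvd mvqc gfkli lxxg yvtkw odpa yrq xdne rswm
Hunk 5: at line 3 remove [gfkli,lxxg] add [tyjbr,gqy] -> 11 lines: pkr pek eiuvd mvqc tyjbr gqy yvtkw odpa yrq xdne rswm
Hunk 6: at line 6 remove [yvtkw] add [ympw] -> 11 lines: pkr pek eiuvd mvqc tyjbr gqy ympw odpa yrq xdne rswm
Final line count: 11

Answer: 11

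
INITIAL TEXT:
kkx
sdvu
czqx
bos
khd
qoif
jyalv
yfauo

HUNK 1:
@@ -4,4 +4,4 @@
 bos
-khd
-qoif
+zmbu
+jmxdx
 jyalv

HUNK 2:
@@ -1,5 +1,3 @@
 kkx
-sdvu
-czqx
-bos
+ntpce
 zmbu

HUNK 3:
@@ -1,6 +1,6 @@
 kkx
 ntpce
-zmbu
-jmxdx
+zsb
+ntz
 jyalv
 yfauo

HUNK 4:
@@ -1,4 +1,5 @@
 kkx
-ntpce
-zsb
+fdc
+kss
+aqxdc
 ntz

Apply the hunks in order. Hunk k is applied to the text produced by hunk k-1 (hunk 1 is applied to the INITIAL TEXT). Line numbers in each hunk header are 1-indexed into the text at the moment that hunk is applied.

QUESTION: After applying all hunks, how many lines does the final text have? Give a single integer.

Hunk 1: at line 4 remove [khd,qoif] add [zmbu,jmxdx] -> 8 lines: kkx sdvu czqx bos zmbu jmxdx jyalv yfauo
Hunk 2: at line 1 remove [sdvu,czqx,bos] add [ntpce] -> 6 lines: kkx ntpce zmbu jmxdx jyalv yfauo
Hunk 3: at line 1 remove [zmbu,jmxdx] add [zsb,ntz] -> 6 lines: kkx ntpce zsb ntz jyalv yfauo
Hunk 4: at line 1 remove [ntpce,zsb] add [fdc,kss,aqxdc] -> 7 lines: kkx fdc kss aqxdc ntz jyalv yfauo
Final line count: 7

Answer: 7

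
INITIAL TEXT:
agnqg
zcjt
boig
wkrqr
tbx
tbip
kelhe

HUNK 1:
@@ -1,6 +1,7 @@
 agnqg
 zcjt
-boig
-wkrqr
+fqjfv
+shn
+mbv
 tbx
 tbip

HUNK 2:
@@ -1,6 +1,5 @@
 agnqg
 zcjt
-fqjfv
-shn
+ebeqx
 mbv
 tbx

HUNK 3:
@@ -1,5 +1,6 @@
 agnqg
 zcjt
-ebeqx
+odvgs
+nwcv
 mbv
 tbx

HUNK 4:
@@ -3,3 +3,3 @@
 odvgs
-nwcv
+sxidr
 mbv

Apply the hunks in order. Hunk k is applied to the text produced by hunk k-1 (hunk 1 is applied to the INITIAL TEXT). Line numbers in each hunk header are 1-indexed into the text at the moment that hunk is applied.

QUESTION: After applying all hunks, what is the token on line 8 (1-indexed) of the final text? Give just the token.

Hunk 1: at line 1 remove [boig,wkrqr] add [fqjfv,shn,mbv] -> 8 lines: agnqg zcjt fqjfv shn mbv tbx tbip kelhe
Hunk 2: at line 1 remove [fqjfv,shn] add [ebeqx] -> 7 lines: agnqg zcjt ebeqx mbv tbx tbip kelhe
Hunk 3: at line 1 remove [ebeqx] add [odvgs,nwcv] -> 8 lines: agnqg zcjt odvgs nwcv mbv tbx tbip kelhe
Hunk 4: at line 3 remove [nwcv] add [sxidr] -> 8 lines: agnqg zcjt odvgs sxidr mbv tbx tbip kelhe
Final line 8: kelhe

Answer: kelhe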